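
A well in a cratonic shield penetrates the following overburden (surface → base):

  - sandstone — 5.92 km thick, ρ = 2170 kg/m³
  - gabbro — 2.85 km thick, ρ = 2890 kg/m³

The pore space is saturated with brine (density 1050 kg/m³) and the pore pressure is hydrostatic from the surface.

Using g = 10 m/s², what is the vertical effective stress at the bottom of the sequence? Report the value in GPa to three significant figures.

Overburden (lithostatic) stress σ_v:
sandstone: 2170 kg/m³ × 10 m/s² × 5920 m = 1.285×10^8 Pa = 128.5 MPa
gabbro: 2890 kg/m³ × 10 m/s² × 2850 m = 8.236×10^7 Pa = 82.36 MPa
Total = 128.5 + 82.36 = 210.83 MPa
Pore pressure P_p = 1050 kg/m³ × 10 m/s² × 8770 m = 9.209×10^7 Pa = 92.08 MPa
Effective stress σ' = σ_v − P_p = 210.8 − 92.08 = 118.74 MPa = 0.11874 GPa

0.119 GPa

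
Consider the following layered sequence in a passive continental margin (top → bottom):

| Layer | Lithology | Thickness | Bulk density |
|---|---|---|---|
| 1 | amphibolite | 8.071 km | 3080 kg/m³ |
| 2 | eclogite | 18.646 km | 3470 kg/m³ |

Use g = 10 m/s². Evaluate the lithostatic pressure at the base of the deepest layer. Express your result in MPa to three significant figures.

amphibolite: 3080 kg/m³ × 10 m/s² × 8071 m = 2.486×10^8 Pa = 248.6 MPa
eclogite: 3470 kg/m³ × 10 m/s² × 18646 m = 6.470×10^8 Pa = 647.0 MPa
Total = 248.6 + 647.0 = 895.60 MPa

896 MPa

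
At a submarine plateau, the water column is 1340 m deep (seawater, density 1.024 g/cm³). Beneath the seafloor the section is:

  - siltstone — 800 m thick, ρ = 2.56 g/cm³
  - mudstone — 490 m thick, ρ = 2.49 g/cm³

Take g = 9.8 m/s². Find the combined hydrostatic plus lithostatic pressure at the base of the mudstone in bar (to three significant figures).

455 bar

seawater: 1024 kg/m³ × 9.8 m/s² × 1340 m = 1.345×10^7 Pa = 134.5 bar
siltstone: 2560 kg/m³ × 9.8 m/s² × 800 m = 2.007×10^7 Pa = 200.7 bar
mudstone: 2490 kg/m³ × 9.8 m/s² × 490 m = 1.196×10^7 Pa = 119.6 bar
Total = 134.5 + 200.7 + 119.6 = 454.75 bar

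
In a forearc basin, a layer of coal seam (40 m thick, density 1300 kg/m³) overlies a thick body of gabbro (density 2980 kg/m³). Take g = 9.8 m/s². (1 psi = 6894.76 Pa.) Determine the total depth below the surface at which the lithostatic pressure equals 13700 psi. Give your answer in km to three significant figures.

Pressure at base of upper layers: 1300×9.8×40 = 5.096×10^5 Pa = 73.91 psi
Remaining pressure to be supplied by gabbro: 9.446×10^7 − 5.096×10^5 = 9.395×10^7 Pa
Additional depth in gabbro = 9.395×10^7 Pa / (2980 kg/m³ × 9.8 m/s²) = 3217.0 m
Total depth = 40 m + 3217.0 m = 3257.0 m
= 3.2570 km

3.26 km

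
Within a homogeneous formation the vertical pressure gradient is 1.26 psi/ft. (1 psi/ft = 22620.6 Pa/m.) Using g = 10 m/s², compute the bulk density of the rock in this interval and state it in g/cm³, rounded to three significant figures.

ρ = (dP/dz)/g = 1.26 psi/ft / 10 m/s² = 28502 Pa/m / 10 m/s² = 2850.2 kg/m³
= 2.850 g/cm³

2.85 g/cm³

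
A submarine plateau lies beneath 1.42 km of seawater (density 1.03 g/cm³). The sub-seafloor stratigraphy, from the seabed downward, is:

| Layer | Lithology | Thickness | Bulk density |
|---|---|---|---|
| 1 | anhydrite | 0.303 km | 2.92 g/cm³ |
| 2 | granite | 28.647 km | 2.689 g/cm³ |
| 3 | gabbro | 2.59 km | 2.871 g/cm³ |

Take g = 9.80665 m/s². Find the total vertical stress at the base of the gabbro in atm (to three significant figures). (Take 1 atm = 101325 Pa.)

8400 atm

seawater: 1030 kg/m³ × 9.80665 m/s² × 1420 m = 1.434×10^7 Pa = 141.6 atm
anhydrite: 2920 kg/m³ × 9.80665 m/s² × 303 m = 8.677×10^6 Pa = 85.63 atm
granite: 2689 kg/m³ × 9.80665 m/s² × 28647 m = 7.554×10^8 Pa = 7455 atm
gabbro: 2871 kg/m³ × 9.80665 m/s² × 2590 m = 7.292×10^7 Pa = 719.7 atm
Total = 141.6 + 85.63 + 7455 + 719.7 = 8402.3 atm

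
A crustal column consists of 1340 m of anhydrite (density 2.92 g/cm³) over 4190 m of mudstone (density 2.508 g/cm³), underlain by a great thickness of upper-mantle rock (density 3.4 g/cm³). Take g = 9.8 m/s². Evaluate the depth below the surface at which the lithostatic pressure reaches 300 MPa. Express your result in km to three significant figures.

Pressure at base of upper layers: 2920×9.8×1340 + 2508×9.8×4190 = 1.413×10^8 Pa = 141.3 MPa
Remaining pressure to be supplied by upper-mantle rock: 3.000×10^8 − 1.413×10^8 = 1.587×10^8 Pa
Additional depth in upper-mantle rock = 1.587×10^8 Pa / (3400 kg/m³ × 9.8 m/s²) = 4762.0 m
Total depth = 5530 m + 4762.0 m = 10292 m
= 10.292 km

10.3 km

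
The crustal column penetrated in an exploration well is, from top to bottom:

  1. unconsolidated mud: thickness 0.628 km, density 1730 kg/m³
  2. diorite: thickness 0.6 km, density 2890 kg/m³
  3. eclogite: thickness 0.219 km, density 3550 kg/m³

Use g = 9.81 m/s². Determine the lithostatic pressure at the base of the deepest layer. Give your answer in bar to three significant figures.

353 bar

unconsolidated mud: 1730 kg/m³ × 9.81 m/s² × 628 m = 1.066×10^7 Pa = 106.6 bar
diorite: 2890 kg/m³ × 9.81 m/s² × 600 m = 1.701×10^7 Pa = 170.1 bar
eclogite: 3550 kg/m³ × 9.81 m/s² × 219 m = 7.627×10^6 Pa = 76.27 bar
Total = 106.6 + 170.1 + 76.27 = 352.95 bar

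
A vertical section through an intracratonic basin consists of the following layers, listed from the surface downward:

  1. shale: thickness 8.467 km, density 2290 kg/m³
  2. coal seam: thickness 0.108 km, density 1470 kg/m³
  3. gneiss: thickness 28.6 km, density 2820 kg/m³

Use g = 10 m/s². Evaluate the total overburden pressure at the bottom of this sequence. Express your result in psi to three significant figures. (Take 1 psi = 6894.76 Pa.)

shale: 2290 kg/m³ × 10 m/s² × 8467 m = 1.939×10^8 Pa = 28122 psi
coal seam: 1470 kg/m³ × 10 m/s² × 108 m = 1.588×10^6 Pa = 230.3 psi
gneiss: 2820 kg/m³ × 10 m/s² × 28600 m = 8.065×10^8 Pa = 1.170×10^5 psi
Total = 28122 + 230.3 + 1.170×10^5 = 1.4533×10^5 psi

145000 psi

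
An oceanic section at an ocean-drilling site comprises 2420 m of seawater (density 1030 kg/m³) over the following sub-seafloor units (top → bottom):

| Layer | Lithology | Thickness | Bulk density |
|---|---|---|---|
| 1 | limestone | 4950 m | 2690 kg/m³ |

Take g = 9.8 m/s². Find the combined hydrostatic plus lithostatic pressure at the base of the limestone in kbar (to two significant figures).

seawater: 1030 kg/m³ × 9.8 m/s² × 2420 m = 2.443×10^7 Pa = 0.2443 kbar
limestone: 2690 kg/m³ × 9.8 m/s² × 4950 m = 1.305×10^8 Pa = 1.305 kbar
Total = 0.2443 + 1.305 = 1.5492 kbar

1.5 kbar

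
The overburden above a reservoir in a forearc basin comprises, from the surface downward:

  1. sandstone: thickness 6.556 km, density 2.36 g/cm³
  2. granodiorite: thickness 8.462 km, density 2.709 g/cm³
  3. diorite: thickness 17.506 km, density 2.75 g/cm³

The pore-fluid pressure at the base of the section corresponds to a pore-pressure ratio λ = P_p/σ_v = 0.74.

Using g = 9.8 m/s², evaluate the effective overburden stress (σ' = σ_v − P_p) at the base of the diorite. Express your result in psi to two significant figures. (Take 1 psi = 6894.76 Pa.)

32000 psi

Overburden (lithostatic) stress σ_v:
sandstone: 2360 kg/m³ × 9.8 m/s² × 6556 m = 1.516×10^8 Pa = 151.6 MPa
granodiorite: 2709 kg/m³ × 9.8 m/s² × 8462 m = 2.247×10^8 Pa = 224.7 MPa
diorite: 2750 kg/m³ × 9.8 m/s² × 17506 m = 4.718×10^8 Pa = 471.8 MPa
Total = 151.6 + 224.7 + 471.8 = 848.06 MPa
Pore pressure P_p = λ·σ_v = 0.74 × 848.1 MPa = 627.6 MPa
Effective stress σ' = σ_v − P_p = 848.1 − 627.6 = 220.50 MPa = 31980 psi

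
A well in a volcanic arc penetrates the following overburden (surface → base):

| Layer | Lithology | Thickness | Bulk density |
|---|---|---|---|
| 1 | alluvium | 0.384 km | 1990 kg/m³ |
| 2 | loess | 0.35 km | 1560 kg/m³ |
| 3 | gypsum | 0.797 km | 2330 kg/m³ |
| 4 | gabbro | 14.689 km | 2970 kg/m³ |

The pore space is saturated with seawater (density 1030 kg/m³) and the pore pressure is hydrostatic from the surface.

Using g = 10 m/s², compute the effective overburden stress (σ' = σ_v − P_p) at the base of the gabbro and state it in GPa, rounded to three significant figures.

0.301 GPa

Overburden (lithostatic) stress σ_v:
alluvium: 1990 kg/m³ × 10 m/s² × 384 m = 7.642×10^6 Pa = 7.642 MPa
loess: 1560 kg/m³ × 10 m/s² × 350 m = 5.460×10^6 Pa = 5.460 MPa
gypsum: 2330 kg/m³ × 10 m/s² × 797 m = 1.857×10^7 Pa = 18.57 MPa
gabbro: 2970 kg/m³ × 10 m/s² × 14689 m = 4.363×10^8 Pa = 436.3 MPa
Total = 7.642 + 5.460 + 18.57 + 436.3 = 467.94 MPa
Pore pressure P_p = 1030 kg/m³ × 10 m/s² × 16220 m = 1.671×10^8 Pa = 167.1 MPa
Effective stress σ' = σ_v − P_p = 467.9 − 167.1 = 300.87 MPa = 0.30087 GPa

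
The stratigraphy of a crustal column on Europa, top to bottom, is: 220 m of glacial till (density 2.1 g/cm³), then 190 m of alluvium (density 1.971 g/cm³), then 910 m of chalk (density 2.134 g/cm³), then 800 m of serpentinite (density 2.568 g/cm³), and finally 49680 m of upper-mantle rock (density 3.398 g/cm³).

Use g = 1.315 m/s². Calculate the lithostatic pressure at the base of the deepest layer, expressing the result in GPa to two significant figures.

0.23 GPa

glacial till: 2100 kg/m³ × 1.315 m/s² × 220 m = 6.075×10^5 Pa = 6.075×10^-4 GPa
alluvium: 1971 kg/m³ × 1.315 m/s² × 190 m = 4.925×10^5 Pa = 4.925×10^-4 GPa
chalk: 2134 kg/m³ × 1.315 m/s² × 910 m = 2.554×10^6 Pa = 2.554×10^-3 GPa
serpentinite: 2568 kg/m³ × 1.315 m/s² × 800 m = 2.702×10^6 Pa = 2.702×10^-3 GPa
upper-mantle rock: 3398 kg/m³ × 1.315 m/s² × 49680 m = 2.220×10^8 Pa = 0.2220 GPa
Total = 6.075×10^-4 + 4.925×10^-4 + 2.554×10^-3 + 2.702×10^-3 + 0.2220 = 0.22834 GPa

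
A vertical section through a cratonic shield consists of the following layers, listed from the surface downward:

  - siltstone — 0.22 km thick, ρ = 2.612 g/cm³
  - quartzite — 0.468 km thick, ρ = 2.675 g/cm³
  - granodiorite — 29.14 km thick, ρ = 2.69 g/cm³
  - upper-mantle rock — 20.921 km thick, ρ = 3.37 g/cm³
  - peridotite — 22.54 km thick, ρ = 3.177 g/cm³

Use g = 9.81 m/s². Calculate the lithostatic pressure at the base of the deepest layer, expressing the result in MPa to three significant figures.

siltstone: 2612 kg/m³ × 9.81 m/s² × 220 m = 5.637×10^6 Pa = 5.637 MPa
quartzite: 2675 kg/m³ × 9.81 m/s² × 468 m = 1.228×10^7 Pa = 12.28 MPa
granodiorite: 2690 kg/m³ × 9.81 m/s² × 29140 m = 7.690×10^8 Pa = 769.0 MPa
upper-mantle rock: 3370 kg/m³ × 9.81 m/s² × 20921 m = 6.916×10^8 Pa = 691.6 MPa
peridotite: 3177 kg/m³ × 9.81 m/s² × 22540 m = 7.025×10^8 Pa = 702.5 MPa
Total = 5.637 + 12.28 + 769.0 + 691.6 + 702.5 = 2181.0 MPa

2180 MPa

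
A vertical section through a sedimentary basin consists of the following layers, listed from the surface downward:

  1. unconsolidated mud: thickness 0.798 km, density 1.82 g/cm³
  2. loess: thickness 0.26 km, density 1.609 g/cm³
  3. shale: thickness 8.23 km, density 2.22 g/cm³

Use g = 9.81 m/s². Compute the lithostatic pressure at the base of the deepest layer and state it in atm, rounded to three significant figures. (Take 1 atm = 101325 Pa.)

unconsolidated mud: 1820 kg/m³ × 9.81 m/s² × 798 m = 1.425×10^7 Pa = 140.6 atm
loess: 1609 kg/m³ × 9.81 m/s² × 260 m = 4.104×10^6 Pa = 40.50 atm
shale: 2220 kg/m³ × 9.81 m/s² × 8230 m = 1.792×10^8 Pa = 1769 atm
Total = 140.6 + 40.50 + 1769 = 1950.0 atm

1950 atm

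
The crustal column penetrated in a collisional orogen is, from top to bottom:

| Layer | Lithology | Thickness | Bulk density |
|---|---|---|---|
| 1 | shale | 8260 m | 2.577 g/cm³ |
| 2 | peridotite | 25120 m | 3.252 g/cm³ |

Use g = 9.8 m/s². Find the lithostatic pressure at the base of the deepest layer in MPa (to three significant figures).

shale: 2577 kg/m³ × 9.8 m/s² × 8260 m = 2.086×10^8 Pa = 208.6 MPa
peridotite: 3252 kg/m³ × 9.8 m/s² × 25120 m = 8.006×10^8 Pa = 800.6 MPa
Total = 208.6 + 800.6 = 1009.2 MPa

1010 MPa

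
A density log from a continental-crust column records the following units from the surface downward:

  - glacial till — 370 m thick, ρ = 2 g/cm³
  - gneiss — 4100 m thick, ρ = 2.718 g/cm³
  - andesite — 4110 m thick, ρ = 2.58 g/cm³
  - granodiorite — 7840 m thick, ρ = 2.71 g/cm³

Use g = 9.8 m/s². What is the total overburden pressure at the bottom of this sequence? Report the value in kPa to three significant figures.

glacial till: 2000 kg/m³ × 9.8 m/s² × 370 m = 7.252×10^6 Pa = 7252 kPa
gneiss: 2718 kg/m³ × 9.8 m/s² × 4100 m = 1.092×10^8 Pa = 1.092×10^5 kPa
andesite: 2580 kg/m³ × 9.8 m/s² × 4110 m = 1.039×10^8 Pa = 1.039×10^5 kPa
granodiorite: 2710 kg/m³ × 9.8 m/s² × 7840 m = 2.082×10^8 Pa = 2.082×10^5 kPa
Total = 7252 + 1.092×10^5 + 1.039×10^5 + 2.082×10^5 = 4.2859×10^5 kPa

429000 kPa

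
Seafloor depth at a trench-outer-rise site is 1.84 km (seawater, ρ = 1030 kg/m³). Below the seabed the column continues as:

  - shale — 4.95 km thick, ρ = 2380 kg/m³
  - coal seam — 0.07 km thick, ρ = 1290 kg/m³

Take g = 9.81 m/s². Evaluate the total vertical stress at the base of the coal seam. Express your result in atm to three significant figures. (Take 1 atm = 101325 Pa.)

seawater: 1030 kg/m³ × 9.81 m/s² × 1840 m = 1.859×10^7 Pa = 183.5 atm
shale: 2380 kg/m³ × 9.81 m/s² × 4950 m = 1.156×10^8 Pa = 1141 atm
coal seam: 1290 kg/m³ × 9.81 m/s² × 70 m = 8.858×10^5 Pa = 8.743 atm
Total = 183.5 + 1141 + 8.743 = 1332.8 atm

1330 atm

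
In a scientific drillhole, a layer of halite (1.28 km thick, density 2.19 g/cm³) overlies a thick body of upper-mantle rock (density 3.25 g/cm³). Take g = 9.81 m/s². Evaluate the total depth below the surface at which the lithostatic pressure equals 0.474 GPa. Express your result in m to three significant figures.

15300 m

Pressure at base of upper layers: 2190×9.81×1280 = 2.750×10^7 Pa = 0.02750 GPa
Remaining pressure to be supplied by upper-mantle rock: 4.740×10^8 − 2.750×10^7 = 4.465×10^8 Pa
Additional depth in upper-mantle rock = 4.465×10^8 Pa / (3250 kg/m³ × 9.81 m/s²) = 14005 m
Total depth = 1280 m + 14005 m = 15285 m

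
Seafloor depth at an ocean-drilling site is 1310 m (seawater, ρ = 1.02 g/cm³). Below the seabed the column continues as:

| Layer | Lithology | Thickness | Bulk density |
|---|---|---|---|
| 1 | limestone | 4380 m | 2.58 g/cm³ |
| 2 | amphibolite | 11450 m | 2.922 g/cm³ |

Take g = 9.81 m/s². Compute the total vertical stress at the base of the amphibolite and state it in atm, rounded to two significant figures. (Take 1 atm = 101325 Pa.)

seawater: 1020 kg/m³ × 9.81 m/s² × 1310 m = 1.311×10^7 Pa = 129.4 atm
limestone: 2580 kg/m³ × 9.81 m/s² × 4380 m = 1.109×10^8 Pa = 1094 atm
amphibolite: 2922 kg/m³ × 9.81 m/s² × 11450 m = 3.282×10^8 Pa = 3239 atm
Total = 129.4 + 1094 + 3239 = 4462.6 atm

4500 atm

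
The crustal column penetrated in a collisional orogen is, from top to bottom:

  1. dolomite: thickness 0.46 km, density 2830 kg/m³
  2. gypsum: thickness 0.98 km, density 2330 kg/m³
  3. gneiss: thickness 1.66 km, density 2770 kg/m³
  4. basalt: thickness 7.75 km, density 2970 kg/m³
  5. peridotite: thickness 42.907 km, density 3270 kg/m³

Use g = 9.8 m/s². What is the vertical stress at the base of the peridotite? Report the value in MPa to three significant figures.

1680 MPa

dolomite: 2830 kg/m³ × 9.8 m/s² × 460 m = 1.276×10^7 Pa = 12.76 MPa
gypsum: 2330 kg/m³ × 9.8 m/s² × 980 m = 2.238×10^7 Pa = 22.38 MPa
gneiss: 2770 kg/m³ × 9.8 m/s² × 1660 m = 4.506×10^7 Pa = 45.06 MPa
basalt: 2970 kg/m³ × 9.8 m/s² × 7750 m = 2.256×10^8 Pa = 225.6 MPa
peridotite: 3270 kg/m³ × 9.8 m/s² × 42907 m = 1.375×10^9 Pa = 1375 MPa
Total = 12.76 + 22.38 + 45.06 + 225.6 + 1375 = 1680.8 MPa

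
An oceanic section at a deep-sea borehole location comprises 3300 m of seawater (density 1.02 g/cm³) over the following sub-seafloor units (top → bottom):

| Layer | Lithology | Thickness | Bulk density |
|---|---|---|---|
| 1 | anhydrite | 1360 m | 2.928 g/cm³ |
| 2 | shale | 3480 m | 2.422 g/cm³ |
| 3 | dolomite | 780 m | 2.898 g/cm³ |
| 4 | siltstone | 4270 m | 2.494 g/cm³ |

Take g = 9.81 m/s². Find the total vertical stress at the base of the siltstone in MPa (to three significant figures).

seawater: 1020 kg/m³ × 9.81 m/s² × 3300 m = 3.302×10^7 Pa = 33.02 MPa
anhydrite: 2928 kg/m³ × 9.81 m/s² × 1360 m = 3.906×10^7 Pa = 39.06 MPa
shale: 2422 kg/m³ × 9.81 m/s² × 3480 m = 8.268×10^7 Pa = 82.68 MPa
dolomite: 2898 kg/m³ × 9.81 m/s² × 780 m = 2.217×10^7 Pa = 22.17 MPa
siltstone: 2494 kg/m³ × 9.81 m/s² × 4270 m = 1.045×10^8 Pa = 104.5 MPa
Total = 33.02 + 39.06 + 82.68 + 22.17 + 104.5 = 281.41 MPa

281 MPa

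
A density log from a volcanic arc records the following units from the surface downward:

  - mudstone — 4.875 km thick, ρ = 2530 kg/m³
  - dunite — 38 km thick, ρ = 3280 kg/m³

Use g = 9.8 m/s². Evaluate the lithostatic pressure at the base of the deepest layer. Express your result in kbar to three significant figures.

mudstone: 2530 kg/m³ × 9.8 m/s² × 4875 m = 1.209×10^8 Pa = 1.209 kbar
dunite: 3280 kg/m³ × 9.8 m/s² × 38000 m = 1.221×10^9 Pa = 12.21 kbar
Total = 1.209 + 12.21 = 13.423 kbar

13.4 kbar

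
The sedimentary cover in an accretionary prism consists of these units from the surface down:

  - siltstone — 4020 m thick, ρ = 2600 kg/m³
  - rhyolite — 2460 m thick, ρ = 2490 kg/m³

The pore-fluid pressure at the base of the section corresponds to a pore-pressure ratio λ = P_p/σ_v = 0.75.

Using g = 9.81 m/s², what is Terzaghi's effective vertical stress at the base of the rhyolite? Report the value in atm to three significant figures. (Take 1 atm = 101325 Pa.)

Overburden (lithostatic) stress σ_v:
siltstone: 2600 kg/m³ × 9.81 m/s² × 4020 m = 1.025×10^8 Pa = 102.5 MPa
rhyolite: 2490 kg/m³ × 9.81 m/s² × 2460 m = 6.009×10^7 Pa = 60.09 MPa
Total = 102.5 + 60.09 = 162.62 MPa
Pore pressure P_p = λ·σ_v = 0.75 × 162.6 MPa = 122.0 MPa
Effective stress σ' = σ_v − P_p = 162.6 − 122.0 = 40.656 MPa = 401.24 atm

401 atm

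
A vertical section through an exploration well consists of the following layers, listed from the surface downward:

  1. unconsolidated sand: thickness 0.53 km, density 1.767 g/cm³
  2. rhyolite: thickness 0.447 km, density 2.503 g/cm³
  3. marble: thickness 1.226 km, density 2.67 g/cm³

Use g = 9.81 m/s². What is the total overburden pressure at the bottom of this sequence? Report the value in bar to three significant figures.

unconsolidated sand: 1767 kg/m³ × 9.81 m/s² × 530 m = 9.187×10^6 Pa = 91.87 bar
rhyolite: 2503 kg/m³ × 9.81 m/s² × 447 m = 1.098×10^7 Pa = 109.8 bar
marble: 2670 kg/m³ × 9.81 m/s² × 1226 m = 3.211×10^7 Pa = 321.1 bar
Total = 91.87 + 109.8 + 321.1 = 522.75 bar

523 bar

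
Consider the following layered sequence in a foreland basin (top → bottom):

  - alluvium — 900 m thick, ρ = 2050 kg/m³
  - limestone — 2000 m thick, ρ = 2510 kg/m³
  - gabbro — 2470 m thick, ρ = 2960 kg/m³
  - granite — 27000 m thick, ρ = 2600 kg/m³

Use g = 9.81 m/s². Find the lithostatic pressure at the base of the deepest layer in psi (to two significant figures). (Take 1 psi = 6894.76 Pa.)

120000 psi

alluvium: 2050 kg/m³ × 9.81 m/s² × 900 m = 1.810×10^7 Pa = 2625 psi
limestone: 2510 kg/m³ × 9.81 m/s² × 2000 m = 4.925×10^7 Pa = 7143 psi
gabbro: 2960 kg/m³ × 9.81 m/s² × 2470 m = 7.172×10^7 Pa = 10403 psi
granite: 2600 kg/m³ × 9.81 m/s² × 27000 m = 6.887×10^8 Pa = 99882 psi
Total = 2625 + 7143 + 10403 + 99882 = 1.2005×10^5 psi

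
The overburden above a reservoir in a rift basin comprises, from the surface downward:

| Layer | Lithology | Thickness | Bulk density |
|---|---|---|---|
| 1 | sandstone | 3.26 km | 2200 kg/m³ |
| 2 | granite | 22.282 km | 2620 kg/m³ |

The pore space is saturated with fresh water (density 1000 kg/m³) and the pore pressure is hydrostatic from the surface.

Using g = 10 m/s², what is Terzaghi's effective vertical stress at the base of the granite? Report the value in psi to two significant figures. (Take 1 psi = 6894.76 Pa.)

58000 psi

Overburden (lithostatic) stress σ_v:
sandstone: 2200 kg/m³ × 10 m/s² × 3260 m = 7.172×10^7 Pa = 71.72 MPa
granite: 2620 kg/m³ × 10 m/s² × 22282 m = 5.838×10^8 Pa = 583.8 MPa
Total = 71.72 + 583.8 = 655.51 MPa
Pore pressure P_p = 1000 kg/m³ × 10 m/s² × 25542 m = 2.554×10^8 Pa = 255.4 MPa
Effective stress σ' = σ_v − P_p = 655.5 − 255.4 = 400.09 MPa = 58028 psi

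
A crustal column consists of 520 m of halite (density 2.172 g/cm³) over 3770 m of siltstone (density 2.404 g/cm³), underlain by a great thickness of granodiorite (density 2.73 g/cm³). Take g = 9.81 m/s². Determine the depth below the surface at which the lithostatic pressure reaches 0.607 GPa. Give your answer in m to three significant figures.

Pressure at base of upper layers: 2172×9.81×520 + 2404×9.81×3770 = 9.999×10^7 Pa = 0.09999 GPa
Remaining pressure to be supplied by granodiorite: 6.070×10^8 − 9.999×10^7 = 5.070×10^8 Pa
Additional depth in granodiorite = 5.070×10^8 Pa / (2730 kg/m³ × 9.81 m/s²) = 18932 m
Total depth = 4290 m + 18932 m = 23222 m

23200 m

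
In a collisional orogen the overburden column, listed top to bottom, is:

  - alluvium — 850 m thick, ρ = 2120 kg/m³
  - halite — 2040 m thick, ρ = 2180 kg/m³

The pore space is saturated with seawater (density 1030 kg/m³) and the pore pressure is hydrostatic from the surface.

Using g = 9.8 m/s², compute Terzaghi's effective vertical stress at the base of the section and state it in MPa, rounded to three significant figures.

Overburden (lithostatic) stress σ_v:
alluvium: 2120 kg/m³ × 9.8 m/s² × 850 m = 1.766×10^7 Pa = 17.66 MPa
halite: 2180 kg/m³ × 9.8 m/s² × 2040 m = 4.358×10^7 Pa = 43.58 MPa
Total = 17.66 + 43.58 = 61.242 MPa
Pore pressure P_p = 1030 kg/m³ × 9.8 m/s² × 2890 m = 2.917×10^7 Pa = 29.17 MPa
Effective stress σ' = σ_v − P_p = 61.24 − 29.17 = 32.071 MPa

32.1 MPa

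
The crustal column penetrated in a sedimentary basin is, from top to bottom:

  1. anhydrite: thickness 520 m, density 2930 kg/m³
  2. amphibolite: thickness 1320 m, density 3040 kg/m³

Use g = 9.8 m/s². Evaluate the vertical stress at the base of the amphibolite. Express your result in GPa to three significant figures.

0.0543 GPa

anhydrite: 2930 kg/m³ × 9.8 m/s² × 520 m = 1.493×10^7 Pa = 0.01493 GPa
amphibolite: 3040 kg/m³ × 9.8 m/s² × 1320 m = 3.933×10^7 Pa = 0.03933 GPa
Total = 0.01493 + 0.03933 = 0.054257 GPa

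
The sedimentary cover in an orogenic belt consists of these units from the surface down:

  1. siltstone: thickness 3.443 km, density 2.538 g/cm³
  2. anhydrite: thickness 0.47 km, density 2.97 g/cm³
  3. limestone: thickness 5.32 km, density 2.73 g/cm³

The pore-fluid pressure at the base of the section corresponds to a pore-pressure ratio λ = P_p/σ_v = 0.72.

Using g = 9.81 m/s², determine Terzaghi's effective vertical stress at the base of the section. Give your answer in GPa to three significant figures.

Overburden (lithostatic) stress σ_v:
siltstone: 2538 kg/m³ × 9.81 m/s² × 3443 m = 8.572×10^7 Pa = 85.72 MPa
anhydrite: 2970 kg/m³ × 9.81 m/s² × 470 m = 1.369×10^7 Pa = 13.69 MPa
limestone: 2730 kg/m³ × 9.81 m/s² × 5320 m = 1.425×10^8 Pa = 142.5 MPa
Total = 85.72 + 13.69 + 142.5 = 241.89 MPa
Pore pressure P_p = λ·σ_v = 0.72 × 241.9 MPa = 174.2 MPa
Effective stress σ' = σ_v − P_p = 241.9 − 174.2 = 67.730 MPa = 0.067730 GPa

0.0677 GPa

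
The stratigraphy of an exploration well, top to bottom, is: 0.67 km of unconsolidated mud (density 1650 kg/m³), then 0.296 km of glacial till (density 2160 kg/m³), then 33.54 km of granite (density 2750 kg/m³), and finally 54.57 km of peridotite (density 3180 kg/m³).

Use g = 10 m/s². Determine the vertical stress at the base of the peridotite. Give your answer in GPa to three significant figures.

2.68 GPa

unconsolidated mud: 1650 kg/m³ × 10 m/s² × 670 m = 1.105×10^7 Pa = 0.01106 GPa
glacial till: 2160 kg/m³ × 10 m/s² × 296 m = 6.394×10^6 Pa = 6.394×10^-3 GPa
granite: 2750 kg/m³ × 10 m/s² × 33540 m = 9.223×10^8 Pa = 0.9224 GPa
peridotite: 3180 kg/m³ × 10 m/s² × 54570 m = 1.735×10^9 Pa = 1.735 GPa
Total = 0.01106 + 6.394×10^-3 + 0.9224 + 1.735 = 2.6751 GPa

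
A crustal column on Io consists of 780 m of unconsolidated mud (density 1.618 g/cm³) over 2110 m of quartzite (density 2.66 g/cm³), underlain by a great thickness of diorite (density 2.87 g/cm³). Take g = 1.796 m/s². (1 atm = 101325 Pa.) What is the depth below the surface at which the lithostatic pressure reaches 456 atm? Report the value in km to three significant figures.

9.46 km

Pressure at base of upper layers: 1618×1.796×780 + 2660×1.796×2110 = 1.235×10^7 Pa = 121.9 atm
Remaining pressure to be supplied by diorite: 4.620×10^7 − 1.235×10^7 = 3.386×10^7 Pa
Additional depth in diorite = 3.386×10^7 Pa / (2870 kg/m³ × 1.796 m/s²) = 6568.5 m
Total depth = 2890 m + 6568.5 m = 9458.5 m
= 9.4585 km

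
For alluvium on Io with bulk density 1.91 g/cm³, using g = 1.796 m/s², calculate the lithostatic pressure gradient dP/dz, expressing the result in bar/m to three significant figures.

0.0343 bar/m

dP/dz = ρg = 1910 kg/m³ × 1.796 m/s² = 3430.4 Pa/m
= 3430.4 Pa/m × (1 bar/m / 1.0000×10^5 Pa/m) = 0.034304 bar/m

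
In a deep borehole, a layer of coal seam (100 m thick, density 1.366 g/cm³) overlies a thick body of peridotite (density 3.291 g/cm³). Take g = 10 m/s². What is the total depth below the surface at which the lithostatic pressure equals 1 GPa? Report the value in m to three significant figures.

30400 m

Pressure at base of upper layers: 1366×10×100 = 1.366×10^6 Pa = 1.366×10^-3 GPa
Remaining pressure to be supplied by peridotite: 1.000×10^9 − 1.366×10^6 = 9.986×10^8 Pa
Additional depth in peridotite = 9.986×10^8 Pa / (3291 kg/m³ × 10 m/s²) = 30344 m
Total depth = 100 m + 30344 m = 30444 m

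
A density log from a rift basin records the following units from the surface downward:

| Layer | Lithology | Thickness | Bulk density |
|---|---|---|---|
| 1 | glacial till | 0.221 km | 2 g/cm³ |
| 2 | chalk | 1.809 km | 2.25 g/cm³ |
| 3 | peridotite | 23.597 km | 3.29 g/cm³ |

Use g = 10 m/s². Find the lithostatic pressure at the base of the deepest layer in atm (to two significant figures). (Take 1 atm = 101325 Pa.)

8100 atm

glacial till: 2000 kg/m³ × 10 m/s² × 221 m = 4.420×10^6 Pa = 43.62 atm
chalk: 2250 kg/m³ × 10 m/s² × 1809 m = 4.070×10^7 Pa = 401.7 atm
peridotite: 3290 kg/m³ × 10 m/s² × 23597 m = 7.763×10^8 Pa = 7662 atm
Total = 43.62 + 401.7 + 7662 = 8107.2 atm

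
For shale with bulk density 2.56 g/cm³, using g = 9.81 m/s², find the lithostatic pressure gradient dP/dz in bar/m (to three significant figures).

dP/dz = ρg = 2560 kg/m³ × 9.81 m/s² = 25114 Pa/m
= 25114 Pa/m × (1 bar/m / 1.0000×10^5 Pa/m) = 0.25114 bar/m

0.251 bar/m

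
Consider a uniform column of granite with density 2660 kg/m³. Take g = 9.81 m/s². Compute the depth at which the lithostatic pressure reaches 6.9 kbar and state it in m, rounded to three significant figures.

26400 m

h = P/(ρg) = 6.9 kbar / (2660 kg/m³ × 9.81 m/s²) = 6.900×10^8 Pa / 26095 Pa/m = 26442 m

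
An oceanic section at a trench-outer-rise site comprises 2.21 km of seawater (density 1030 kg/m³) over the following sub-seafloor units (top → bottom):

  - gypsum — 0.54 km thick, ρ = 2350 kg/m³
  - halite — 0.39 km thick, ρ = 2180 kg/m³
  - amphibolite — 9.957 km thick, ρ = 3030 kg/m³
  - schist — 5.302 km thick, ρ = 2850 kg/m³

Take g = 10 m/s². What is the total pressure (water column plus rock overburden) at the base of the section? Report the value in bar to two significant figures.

5000 bar

seawater: 1030 kg/m³ × 10 m/s² × 2210 m = 2.276×10^7 Pa = 227.6 bar
gypsum: 2350 kg/m³ × 10 m/s² × 540 m = 1.269×10^7 Pa = 126.9 bar
halite: 2180 kg/m³ × 10 m/s² × 390 m = 8.502×10^6 Pa = 85.02 bar
amphibolite: 3030 kg/m³ × 10 m/s² × 9957 m = 3.017×10^8 Pa = 3017 bar
schist: 2850 kg/m³ × 10 m/s² × 5302 m = 1.511×10^8 Pa = 1511 bar
Total = 227.6 + 126.9 + 85.02 + 3017 + 1511 = 4967.6 bar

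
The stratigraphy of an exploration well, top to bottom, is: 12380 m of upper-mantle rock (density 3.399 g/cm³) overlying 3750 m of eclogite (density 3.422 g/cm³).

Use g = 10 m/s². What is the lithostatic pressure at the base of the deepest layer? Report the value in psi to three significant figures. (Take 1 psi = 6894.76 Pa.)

79600 psi

upper-mantle rock: 3399 kg/m³ × 10 m/s² × 12380 m = 4.208×10^8 Pa = 61031 psi
eclogite: 3422 kg/m³ × 10 m/s² × 3750 m = 1.283×10^8 Pa = 18612 psi
Total = 61031 + 18612 = 79643 psi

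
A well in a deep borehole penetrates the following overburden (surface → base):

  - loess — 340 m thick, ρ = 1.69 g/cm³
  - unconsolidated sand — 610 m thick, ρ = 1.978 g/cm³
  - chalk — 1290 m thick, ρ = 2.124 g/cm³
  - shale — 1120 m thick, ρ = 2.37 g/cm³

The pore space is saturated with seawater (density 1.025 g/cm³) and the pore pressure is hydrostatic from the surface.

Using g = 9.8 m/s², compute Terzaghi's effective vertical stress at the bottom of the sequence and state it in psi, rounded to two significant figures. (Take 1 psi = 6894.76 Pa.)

Overburden (lithostatic) stress σ_v:
loess: 1690 kg/m³ × 9.8 m/s² × 340 m = 5.631×10^6 Pa = 5.631 MPa
unconsolidated sand: 1978 kg/m³ × 9.8 m/s² × 610 m = 1.182×10^7 Pa = 11.82 MPa
chalk: 2124 kg/m³ × 9.8 m/s² × 1290 m = 2.685×10^7 Pa = 26.85 MPa
shale: 2370 kg/m³ × 9.8 m/s² × 1120 m = 2.601×10^7 Pa = 26.01 MPa
Total = 5.631 + 11.82 + 26.85 + 26.01 = 70.320 MPa
Pore pressure P_p = 1025 kg/m³ × 9.8 m/s² × 3360 m = 3.375×10^7 Pa = 33.75 MPa
Effective stress σ' = σ_v − P_p = 70.32 − 33.75 = 36.569 MPa = 5303.9 psi

5300 psi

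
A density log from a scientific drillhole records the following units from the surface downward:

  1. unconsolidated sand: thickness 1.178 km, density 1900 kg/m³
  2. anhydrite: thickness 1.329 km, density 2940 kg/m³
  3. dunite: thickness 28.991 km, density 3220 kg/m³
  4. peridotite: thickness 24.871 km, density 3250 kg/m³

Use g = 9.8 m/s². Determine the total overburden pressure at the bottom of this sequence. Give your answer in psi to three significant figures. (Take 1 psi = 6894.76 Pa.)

256000 psi

unconsolidated sand: 1900 kg/m³ × 9.8 m/s² × 1178 m = 2.193×10^7 Pa = 3181 psi
anhydrite: 2940 kg/m³ × 9.8 m/s² × 1329 m = 3.829×10^7 Pa = 5554 psi
dunite: 3220 kg/m³ × 9.8 m/s² × 28991 m = 9.148×10^8 Pa = 1.327×10^5 psi
peridotite: 3250 kg/m³ × 9.8 m/s² × 24871 m = 7.921×10^8 Pa = 1.149×10^5 psi
Total = 3181 + 5554 + 1.327×10^5 + 1.149×10^5 = 2.5631×10^5 psi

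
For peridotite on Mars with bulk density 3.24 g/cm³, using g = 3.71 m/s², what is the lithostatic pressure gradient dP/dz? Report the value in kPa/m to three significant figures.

dP/dz = ρg = 3240 kg/m³ × 3.71 m/s² = 12020 Pa/m
= 12020 Pa/m × (1 kPa/m / 1000.0 Pa/m) = 12.020 kPa/m

12.0 kPa/m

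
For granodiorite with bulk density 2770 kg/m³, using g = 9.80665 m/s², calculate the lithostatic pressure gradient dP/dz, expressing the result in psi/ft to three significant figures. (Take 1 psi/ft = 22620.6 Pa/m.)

1.20 psi/ft

dP/dz = ρg = 2770 kg/m³ × 9.80665 m/s² = 27164 Pa/m
= 27164 Pa/m × (1 psi/ft / 22621 Pa/m) = 1.2009 psi/ft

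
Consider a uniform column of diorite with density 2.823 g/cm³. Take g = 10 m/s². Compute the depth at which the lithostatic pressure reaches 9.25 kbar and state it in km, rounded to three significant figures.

32.8 km

h = P/(ρg) = 9.25 kbar / (2823 kg/m³ × 10 m/s²) = 9.250×10^8 Pa / 28230 Pa/m = 32767 m
= 32.767 km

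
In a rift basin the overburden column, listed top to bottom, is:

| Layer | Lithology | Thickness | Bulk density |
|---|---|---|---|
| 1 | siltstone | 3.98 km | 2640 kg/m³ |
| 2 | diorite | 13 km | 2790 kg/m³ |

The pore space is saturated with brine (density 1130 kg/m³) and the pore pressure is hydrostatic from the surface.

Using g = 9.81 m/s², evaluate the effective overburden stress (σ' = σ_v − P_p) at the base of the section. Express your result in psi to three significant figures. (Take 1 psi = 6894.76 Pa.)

Overburden (lithostatic) stress σ_v:
siltstone: 2640 kg/m³ × 9.81 m/s² × 3980 m = 1.031×10^8 Pa = 103.1 MPa
diorite: 2790 kg/m³ × 9.81 m/s² × 13000 m = 3.558×10^8 Pa = 355.8 MPa
Total = 103.1 + 355.8 = 458.88 MPa
Pore pressure P_p = 1130 kg/m³ × 9.81 m/s² × 16980 m = 1.882×10^8 Pa = 188.2 MPa
Effective stress σ' = σ_v − P_p = 458.9 − 188.2 = 270.66 MPa = 39255 psi

39300 psi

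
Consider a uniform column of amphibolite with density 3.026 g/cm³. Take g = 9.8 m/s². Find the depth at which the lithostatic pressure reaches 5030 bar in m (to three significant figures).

17000 m

h = P/(ρg) = 5030 bar / (3026 kg/m³ × 9.8 m/s²) = 5.030×10^8 Pa / 29655 Pa/m = 16962 m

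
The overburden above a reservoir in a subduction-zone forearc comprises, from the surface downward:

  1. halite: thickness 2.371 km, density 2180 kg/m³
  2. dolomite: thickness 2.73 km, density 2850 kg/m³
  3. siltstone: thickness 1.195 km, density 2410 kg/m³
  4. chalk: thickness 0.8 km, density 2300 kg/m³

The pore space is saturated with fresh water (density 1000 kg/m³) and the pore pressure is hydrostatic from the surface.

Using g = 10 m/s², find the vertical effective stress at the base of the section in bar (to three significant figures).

1060 bar

Overburden (lithostatic) stress σ_v:
halite: 2180 kg/m³ × 10 m/s² × 2371 m = 5.169×10^7 Pa = 51.69 MPa
dolomite: 2850 kg/m³ × 10 m/s² × 2730 m = 7.780×10^7 Pa = 77.81 MPa
siltstone: 2410 kg/m³ × 10 m/s² × 1195 m = 2.880×10^7 Pa = 28.80 MPa
chalk: 2300 kg/m³ × 10 m/s² × 800 m = 1.840×10^7 Pa = 18.40 MPa
Total = 51.69 + 77.81 + 28.80 + 18.40 = 176.69 MPa
Pore pressure P_p = 1000 kg/m³ × 10 m/s² × 7096 m = 7.096×10^7 Pa = 70.96 MPa
Effective stress σ' = σ_v − P_p = 176.7 − 70.96 = 105.73 MPa = 1057.3 bar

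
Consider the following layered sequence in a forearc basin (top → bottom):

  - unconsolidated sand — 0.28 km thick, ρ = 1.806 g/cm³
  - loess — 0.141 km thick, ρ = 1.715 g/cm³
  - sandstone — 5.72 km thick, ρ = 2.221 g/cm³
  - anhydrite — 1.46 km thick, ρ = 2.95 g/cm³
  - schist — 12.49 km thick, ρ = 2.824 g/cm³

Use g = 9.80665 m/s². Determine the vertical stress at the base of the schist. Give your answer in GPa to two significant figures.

unconsolidated sand: 1806 kg/m³ × 9.80665 m/s² × 280 m = 4.959×10^6 Pa = 4.959×10^-3 GPa
loess: 1715 kg/m³ × 9.80665 m/s² × 141 m = 2.371×10^6 Pa = 2.371×10^-3 GPa
sandstone: 2221 kg/m³ × 9.80665 m/s² × 5720 m = 1.246×10^8 Pa = 0.1246 GPa
anhydrite: 2950 kg/m³ × 9.80665 m/s² × 1460 m = 4.224×10^7 Pa = 0.04224 GPa
schist: 2824 kg/m³ × 9.80665 m/s² × 12490 m = 3.459×10^8 Pa = 0.3459 GPa
Total = 4.959×10^-3 + 2.371×10^-3 + 0.1246 + 0.04224 + 0.3459 = 0.52005 GPa

0.52 GPa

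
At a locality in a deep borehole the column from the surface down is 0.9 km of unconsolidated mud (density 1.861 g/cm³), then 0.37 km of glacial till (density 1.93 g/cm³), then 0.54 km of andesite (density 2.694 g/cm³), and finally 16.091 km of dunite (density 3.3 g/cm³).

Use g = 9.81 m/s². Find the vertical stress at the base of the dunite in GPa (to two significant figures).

0.56 GPa

unconsolidated mud: 1861 kg/m³ × 9.81 m/s² × 900 m = 1.643×10^7 Pa = 0.01643 GPa
glacial till: 1930 kg/m³ × 9.81 m/s² × 370 m = 7.005×10^6 Pa = 7.005×10^-3 GPa
andesite: 2694 kg/m³ × 9.81 m/s² × 540 m = 1.427×10^7 Pa = 0.01427 GPa
dunite: 3300 kg/m³ × 9.81 m/s² × 16091 m = 5.209×10^8 Pa = 0.5209 GPa
Total = 0.01643 + 7.005×10^-3 + 0.01427 + 0.5209 = 0.55862 GPa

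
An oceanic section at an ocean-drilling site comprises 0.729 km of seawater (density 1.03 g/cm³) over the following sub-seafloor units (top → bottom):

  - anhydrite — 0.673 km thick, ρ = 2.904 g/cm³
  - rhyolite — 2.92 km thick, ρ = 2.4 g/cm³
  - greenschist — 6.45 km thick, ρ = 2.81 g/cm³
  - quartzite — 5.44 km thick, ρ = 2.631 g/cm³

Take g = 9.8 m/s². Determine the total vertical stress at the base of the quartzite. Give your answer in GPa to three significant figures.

seawater: 1030 kg/m³ × 9.8 m/s² × 729 m = 7.359×10^6 Pa = 7.359×10^-3 GPa
anhydrite: 2904 kg/m³ × 9.8 m/s² × 673 m = 1.915×10^7 Pa = 0.01915 GPa
rhyolite: 2400 kg/m³ × 9.8 m/s² × 2920 m = 6.868×10^7 Pa = 0.06868 GPa
greenschist: 2810 kg/m³ × 9.8 m/s² × 6450 m = 1.776×10^8 Pa = 0.1776 GPa
quartzite: 2631 kg/m³ × 9.8 m/s² × 5440 m = 1.403×10^8 Pa = 0.1403 GPa
Total = 7.359×10^-3 + 0.01915 + 0.06868 + 0.1776 + 0.1403 = 0.41307 GPa

0.413 GPa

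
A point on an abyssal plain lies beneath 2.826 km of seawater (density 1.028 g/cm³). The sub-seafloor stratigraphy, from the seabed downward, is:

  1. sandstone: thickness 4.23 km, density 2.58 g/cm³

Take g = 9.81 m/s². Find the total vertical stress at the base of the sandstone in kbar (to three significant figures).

1.36 kbar

seawater: 1028 kg/m³ × 9.81 m/s² × 2826 m = 2.850×10^7 Pa = 0.2850 kbar
sandstone: 2580 kg/m³ × 9.81 m/s² × 4230 m = 1.071×10^8 Pa = 1.071 kbar
Total = 0.2850 + 1.071 = 1.3556 kbar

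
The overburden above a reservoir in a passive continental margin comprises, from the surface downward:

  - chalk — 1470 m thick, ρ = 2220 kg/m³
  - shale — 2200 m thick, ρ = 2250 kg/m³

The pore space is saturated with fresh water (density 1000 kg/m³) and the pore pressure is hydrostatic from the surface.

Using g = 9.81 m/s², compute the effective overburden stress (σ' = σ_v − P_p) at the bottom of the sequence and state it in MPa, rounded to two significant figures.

45 MPa

Overburden (lithostatic) stress σ_v:
chalk: 2220 kg/m³ × 9.81 m/s² × 1470 m = 3.201×10^7 Pa = 32.01 MPa
shale: 2250 kg/m³ × 9.81 m/s² × 2200 m = 4.856×10^7 Pa = 48.56 MPa
Total = 32.01 + 48.56 = 80.573 MPa
Pore pressure P_p = 1000 kg/m³ × 9.81 m/s² × 3670 m = 3.600×10^7 Pa = 36.00 MPa
Effective stress σ' = σ_v − P_p = 80.57 − 36.00 = 44.571 MPa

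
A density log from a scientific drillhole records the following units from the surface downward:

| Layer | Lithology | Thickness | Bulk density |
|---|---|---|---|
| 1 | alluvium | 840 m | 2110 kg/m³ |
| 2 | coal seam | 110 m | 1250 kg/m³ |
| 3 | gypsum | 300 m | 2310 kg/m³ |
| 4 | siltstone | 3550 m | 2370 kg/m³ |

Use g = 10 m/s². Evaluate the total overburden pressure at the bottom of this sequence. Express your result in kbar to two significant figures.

alluvium: 2110 kg/m³ × 10 m/s² × 840 m = 1.772×10^7 Pa = 0.1772 kbar
coal seam: 1250 kg/m³ × 10 m/s² × 110 m = 1.375×10^6 Pa = 0.01375 kbar
gypsum: 2310 kg/m³ × 10 m/s² × 300 m = 6.930×10^6 Pa = 0.06930 kbar
siltstone: 2370 kg/m³ × 10 m/s² × 3550 m = 8.414×10^7 Pa = 0.8414 kbar
Total = 0.1772 + 0.01375 + 0.06930 + 0.8414 = 1.1016 kbar

1.1 kbar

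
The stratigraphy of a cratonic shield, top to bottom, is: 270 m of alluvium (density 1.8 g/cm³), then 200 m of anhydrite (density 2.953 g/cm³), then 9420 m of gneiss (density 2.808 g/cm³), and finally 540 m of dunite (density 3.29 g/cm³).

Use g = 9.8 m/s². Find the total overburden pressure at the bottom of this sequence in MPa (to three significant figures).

alluvium: 1800 kg/m³ × 9.8 m/s² × 270 m = 4.763×10^6 Pa = 4.763 MPa
anhydrite: 2953 kg/m³ × 9.8 m/s² × 200 m = 5.788×10^6 Pa = 5.788 MPa
gneiss: 2808 kg/m³ × 9.8 m/s² × 9420 m = 2.592×10^8 Pa = 259.2 MPa
dunite: 3290 kg/m³ × 9.8 m/s² × 540 m = 1.741×10^7 Pa = 17.41 MPa
Total = 4.763 + 5.788 + 259.2 + 17.41 = 287.18 MPa

287 MPa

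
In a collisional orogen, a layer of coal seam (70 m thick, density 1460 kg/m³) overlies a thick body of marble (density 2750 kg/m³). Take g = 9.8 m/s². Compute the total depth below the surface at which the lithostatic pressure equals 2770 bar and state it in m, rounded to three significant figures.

10300 m

Pressure at base of upper layers: 1460×9.8×70 = 1.002×10^6 Pa = 10.02 bar
Remaining pressure to be supplied by marble: 2.770×10^8 − 1.002×10^6 = 2.760×10^8 Pa
Additional depth in marble = 2.760×10^8 Pa / (2750 kg/m³ × 9.8 m/s²) = 10241 m
Total depth = 70 m + 10241 m = 10311 m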